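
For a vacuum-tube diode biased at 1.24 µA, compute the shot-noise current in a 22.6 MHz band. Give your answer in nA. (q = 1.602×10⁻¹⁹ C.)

3.00 nA

I_n = √(2qI·B)
2qI·B = 2 × 1.602×10⁻¹⁹ × 1.24×10⁻⁶ × 2.26×10⁷ = 8.98×10⁻¹⁸ A²
I_n = √(8.98×10⁻¹⁸) = 3.00×10⁻⁹ A = 3.00 nA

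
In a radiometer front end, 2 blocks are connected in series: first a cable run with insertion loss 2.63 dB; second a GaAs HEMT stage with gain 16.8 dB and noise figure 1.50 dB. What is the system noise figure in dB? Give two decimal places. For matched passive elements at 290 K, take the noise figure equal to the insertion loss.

4.13 dB

Convert to linear (a loss of L dB is a gain of −L dB): F_i = 10^(NF_i/10), G_i = 10^(G_i,dB/10)
  Stage 1: F_1 = 10^(2.63/10) = 1.832, G_1 = 10^(−2.63/10) = 0.5458
  Stage 2: F_2 = 10^(1.50/10) = 1.413, G_2 = 10^(16.8/10) = 47.86
Friis cascade:
  F = 1.832 + (1.413 − 1)/0.5458 = 2.588
NF = 10 log₁₀(2.588) = 4.13 dB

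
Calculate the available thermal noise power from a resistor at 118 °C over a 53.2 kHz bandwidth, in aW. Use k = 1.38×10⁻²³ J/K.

T = 118 °C + 273.15 = 391.15 K
P_n = kTB = 1.38×10⁻²³ × 391.15 × 5.32×10⁴ = 2.87×10⁻¹⁶ W = 287 aW

287 aW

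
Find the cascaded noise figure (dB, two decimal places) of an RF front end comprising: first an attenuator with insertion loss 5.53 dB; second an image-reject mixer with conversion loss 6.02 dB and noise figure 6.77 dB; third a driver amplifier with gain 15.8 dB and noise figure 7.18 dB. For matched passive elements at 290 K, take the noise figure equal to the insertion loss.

18.88 dB

Convert to linear (a loss of L dB is a gain of −L dB): F_i = 10^(NF_i/10), G_i = 10^(G_i,dB/10)
  Stage 1: F_1 = 10^(5.53/10) = 3.573, G_1 = 10^(−5.53/10) = 0.2799
  Stage 2: F_2 = 10^(6.77/10) = 4.753, G_2 = 10^(−6.02/10) = 0.2500
  Stage 3: F_3 = 10^(7.18/10) = 5.224, G_3 = 10^(15.8/10) = 38.02
Friis cascade:
  F = 3.573 + (4.753 − 1)/0.2799 + (5.224 − 1)/0.06998 = 77.34
NF = 10 log₁₀(77.34) = 18.88 dB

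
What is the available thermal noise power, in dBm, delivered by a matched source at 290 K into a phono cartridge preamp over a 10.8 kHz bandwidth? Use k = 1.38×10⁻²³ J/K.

−133.6 dBm

P_n = kTB = 1.38×10⁻²³ × 290 × 1.08×10⁴ = 4.32×10⁻¹⁷ W
In dBm: 10 log₁₀(4.32×10⁻¹⁷ / 10⁻³) = −133.6 dBm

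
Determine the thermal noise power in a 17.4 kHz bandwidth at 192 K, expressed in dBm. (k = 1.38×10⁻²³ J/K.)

−133.4 dBm

P_n = kTB = 1.38×10⁻²³ × 192 × 1.74×10⁴ = 4.61×10⁻¹⁷ W
In dBm: 10 log₁₀(4.61×10⁻¹⁷ / 10⁻³) = −133.4 dBm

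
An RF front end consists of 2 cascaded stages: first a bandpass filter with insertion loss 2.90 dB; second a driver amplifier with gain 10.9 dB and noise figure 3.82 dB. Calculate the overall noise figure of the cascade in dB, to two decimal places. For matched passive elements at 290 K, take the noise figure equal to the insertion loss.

Convert to linear (a loss of L dB is a gain of −L dB): F_i = 10^(NF_i/10), G_i = 10^(G_i,dB/10)
  Stage 1: F_1 = 10^(2.90/10) = 1.950, G_1 = 10^(−2.90/10) = 0.5129
  Stage 2: F_2 = 10^(3.82/10) = 2.410, G_2 = 10^(10.9/10) = 12.30
Friis cascade:
  F = 1.950 + (2.410 − 1)/0.5129 = 4.699
NF = 10 log₁₀(4.699) = 6.72 dB

6.72 dB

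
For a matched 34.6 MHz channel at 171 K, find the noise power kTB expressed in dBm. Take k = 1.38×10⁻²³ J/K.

−100.9 dBm

P_n = kTB = 1.38×10⁻²³ × 171 × 3.46×10⁷ = 8.16×10⁻¹⁴ W
In dBm: 10 log₁₀(8.16×10⁻¹⁴ / 10⁻³) = −100.9 dBm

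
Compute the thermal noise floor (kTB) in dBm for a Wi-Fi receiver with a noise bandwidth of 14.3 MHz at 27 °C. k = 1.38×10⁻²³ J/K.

T = 27 °C + 273.15 = 300.15 K
P_n = kTB = 1.38×10⁻²³ × 300.15 × 1.43×10⁷ = 5.92×10⁻¹⁴ W
In dBm: 10 log₁₀(5.92×10⁻¹⁴ / 10⁻³) = −102.3 dBm

−102.3 dBm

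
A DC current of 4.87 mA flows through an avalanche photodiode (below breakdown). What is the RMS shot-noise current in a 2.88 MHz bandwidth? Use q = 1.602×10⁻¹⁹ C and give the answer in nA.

67.0 nA

I_n = √(2qI·B)
2qI·B = 2 × 1.602×10⁻¹⁹ × 4.87×10⁻³ × 2.88×10⁶ = 4.49×10⁻¹⁵ A²
I_n = √(4.49×10⁻¹⁵) = 6.70×10⁻⁸ A = 67.0 nA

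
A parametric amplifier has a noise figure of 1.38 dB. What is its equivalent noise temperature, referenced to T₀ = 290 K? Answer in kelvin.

F = 10^(1.38/10) = 1.37404
T_e = (F − 1)·T₀ = (1.37404 − 1) × 290 = 108 K

108 K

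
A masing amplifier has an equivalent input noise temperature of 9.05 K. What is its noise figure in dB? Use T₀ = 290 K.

0.133 dB

F = 1 + T_e/T₀ = 1 + 9.05/290 = 1.03121
NF = 10 log₁₀(1.03121) = 0.133 dB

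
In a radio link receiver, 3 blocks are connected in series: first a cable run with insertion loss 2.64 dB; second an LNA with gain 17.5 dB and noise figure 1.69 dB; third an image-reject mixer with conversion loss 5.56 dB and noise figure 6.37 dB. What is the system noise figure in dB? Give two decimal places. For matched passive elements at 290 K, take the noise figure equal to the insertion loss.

4.50 dB

Convert to linear (a loss of L dB is a gain of −L dB): F_i = 10^(NF_i/10), G_i = 10^(G_i,dB/10)
  Stage 1: F_1 = 10^(2.64/10) = 1.837, G_1 = 10^(−2.64/10) = 0.5445
  Stage 2: F_2 = 10^(1.69/10) = 1.476, G_2 = 10^(17.5/10) = 56.23
  Stage 3: F_3 = 10^(6.37/10) = 4.335, G_3 = 10^(−5.56/10) = 0.2780
Friis cascade:
  F = 1.837 + (1.476 − 1)/0.5445 + (4.335 − 1)/30.62 = 2.819
NF = 10 log₁₀(2.819) = 4.50 dB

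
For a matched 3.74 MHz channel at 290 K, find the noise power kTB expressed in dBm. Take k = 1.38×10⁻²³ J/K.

P_n = kTB = 1.38×10⁻²³ × 290 × 3.74×10⁶ = 1.50×10⁻¹⁴ W
In dBm: 10 log₁₀(1.50×10⁻¹⁴ / 10⁻³) = −108.2 dBm

−108.2 dBm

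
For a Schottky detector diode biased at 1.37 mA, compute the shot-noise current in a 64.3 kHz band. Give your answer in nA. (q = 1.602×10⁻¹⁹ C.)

5.31 nA

I_n = √(2qI·B)
2qI·B = 2 × 1.602×10⁻¹⁹ × 1.37×10⁻³ × 6.43×10⁴ = 2.82×10⁻¹⁷ A²
I_n = √(2.82×10⁻¹⁷) = 5.31×10⁻⁹ A = 5.31 nA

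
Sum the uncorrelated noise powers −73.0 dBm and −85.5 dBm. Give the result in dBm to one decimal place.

Convert to linear, add, convert back:
P₁ = 5.01×10⁻¹¹ W, P₂ = 2.82×10⁻¹² W
P_tot = 5.29×10⁻¹¹ W → 10 log₁₀(P_tot / 10⁻³) = −72.8 dBm

−72.8 dBm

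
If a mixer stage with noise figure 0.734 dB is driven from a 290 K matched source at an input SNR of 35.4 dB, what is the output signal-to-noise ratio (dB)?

34.666 dB

By definition F = SNR_in/SNR_out, so in dB: SNR_out = SNR_in − NF
SNR_out = 35.4 − 0.734 = 34.666 dB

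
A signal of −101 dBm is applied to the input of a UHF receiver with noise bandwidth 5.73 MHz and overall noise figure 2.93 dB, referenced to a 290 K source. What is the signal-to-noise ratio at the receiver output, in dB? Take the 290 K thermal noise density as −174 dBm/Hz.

Noise floor: N = −174 + 10 log₁₀(B) + NF
10 log₁₀(5.73×10⁶) = 67.58 dB
N = −174 + 67.58 + 2.93 = −103.49 dBm
SNR = P_sig − N = −101 − (−103.49) = 2.49 dB → 2.5 dB

2.5 dB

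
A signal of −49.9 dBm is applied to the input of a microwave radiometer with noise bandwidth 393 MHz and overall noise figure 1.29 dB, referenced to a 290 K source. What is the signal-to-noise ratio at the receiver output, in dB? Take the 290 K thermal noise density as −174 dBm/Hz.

Noise floor: N = −174 + 10 log₁₀(B) + NF
10 log₁₀(3.93×10⁸) = 85.94 dB
N = −174 + 85.94 + 1.29 = −86.77 dBm
SNR = P_sig − N = −49.9 − (−86.77) = 36.87 dB → 36.9 dB

36.9 dB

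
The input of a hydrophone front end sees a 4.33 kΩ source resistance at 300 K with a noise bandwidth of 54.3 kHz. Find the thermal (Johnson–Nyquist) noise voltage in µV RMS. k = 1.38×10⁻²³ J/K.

V_n = √(4kTRB)
4kTRB = 4 × 1.38×10⁻²³ × 300 × 4.33×10³ × 5.43×10⁴ = 3.89×10⁻¹² V²
V_n = √(3.89×10⁻¹²) = 1.97×10⁻⁶ V = 1.97 µV

1.97 µV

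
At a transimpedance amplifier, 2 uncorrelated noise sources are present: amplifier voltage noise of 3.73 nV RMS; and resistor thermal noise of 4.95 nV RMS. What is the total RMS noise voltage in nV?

Uncorrelated sources add in power (mean-square): V_tot = √(ΣV_i²)
V_tot = √[(3.73×10⁻⁹)² + (4.95×10⁻⁹)²] = 6.20×10⁻⁹ V = 6.20 nV

6.20 nV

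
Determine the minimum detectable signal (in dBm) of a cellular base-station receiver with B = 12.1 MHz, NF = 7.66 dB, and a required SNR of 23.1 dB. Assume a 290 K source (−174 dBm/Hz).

Sensitivity = −174 + 10 log₁₀(B) + NF + SNR_min
= −174 + 70.83 + 7.66 + 23.1
= −72.41 dBm → −72.4 dBm

−72.4 dBm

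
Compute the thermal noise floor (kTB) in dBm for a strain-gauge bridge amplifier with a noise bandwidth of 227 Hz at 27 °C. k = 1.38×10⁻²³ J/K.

−150.3 dBm

T = 27 °C + 273.15 = 300.15 K
P_n = kTB = 1.38×10⁻²³ × 300.15 × 2.27×10² = 9.40×10⁻¹⁹ W
In dBm: 10 log₁₀(9.40×10⁻¹⁹ / 10⁻³) = −150.3 dBm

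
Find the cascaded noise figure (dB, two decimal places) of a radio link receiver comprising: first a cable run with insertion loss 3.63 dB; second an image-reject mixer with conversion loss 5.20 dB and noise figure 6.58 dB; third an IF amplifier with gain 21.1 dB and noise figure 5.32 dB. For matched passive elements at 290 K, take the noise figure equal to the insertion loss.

14.60 dB

Convert to linear (a loss of L dB is a gain of −L dB): F_i = 10^(NF_i/10), G_i = 10^(G_i,dB/10)
  Stage 1: F_1 = 10^(3.63/10) = 2.307, G_1 = 10^(−3.63/10) = 0.4335
  Stage 2: F_2 = 10^(6.58/10) = 4.550, G_2 = 10^(−5.20/10) = 0.3020
  Stage 3: F_3 = 10^(5.32/10) = 3.404, G_3 = 10^(21.1/10) = 128.8
Friis cascade:
  F = 2.307 + (4.550 − 1)/0.4335 + (3.404 − 1)/0.1309 = 28.86
NF = 10 log₁₀(28.86) = 14.60 dB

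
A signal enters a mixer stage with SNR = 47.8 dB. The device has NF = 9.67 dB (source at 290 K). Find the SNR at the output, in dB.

By definition F = SNR_in/SNR_out, so in dB: SNR_out = SNR_in − NF
SNR_out = 47.8 − 9.67 = 38.13 dB

38.13 dB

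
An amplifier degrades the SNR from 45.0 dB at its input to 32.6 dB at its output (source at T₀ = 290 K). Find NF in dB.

12.4 dB

NF (dB) = SNR_in(dB) − SNR_out(dB) when the source is at T₀
NF = 45.0 − 32.6 = 12.4 dB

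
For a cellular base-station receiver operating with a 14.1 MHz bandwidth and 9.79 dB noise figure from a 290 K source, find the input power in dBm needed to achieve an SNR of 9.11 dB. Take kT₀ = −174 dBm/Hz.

Sensitivity = −174 + 10 log₁₀(B) + NF + SNR_min
= −174 + 71.49 + 9.79 + 9.11
= −83.61 dBm → −83.6 dBm

−83.6 dBm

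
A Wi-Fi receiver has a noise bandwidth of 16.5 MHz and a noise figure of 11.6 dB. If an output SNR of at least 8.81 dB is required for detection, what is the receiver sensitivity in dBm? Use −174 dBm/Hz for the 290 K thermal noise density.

−81.4 dBm

Sensitivity = −174 + 10 log₁₀(B) + NF + SNR_min
= −174 + 72.17 + 11.6 + 8.81
= −81.42 dBm → −81.4 dBm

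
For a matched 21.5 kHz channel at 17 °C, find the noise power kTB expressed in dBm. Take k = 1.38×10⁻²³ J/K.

−130.7 dBm

T = 17 °C + 273.15 = 290.15 K
P_n = kTB = 1.38×10⁻²³ × 290.15 × 2.15×10⁴ = 8.61×10⁻¹⁷ W
In dBm: 10 log₁₀(8.61×10⁻¹⁷ / 10⁻³) = −130.7 dBm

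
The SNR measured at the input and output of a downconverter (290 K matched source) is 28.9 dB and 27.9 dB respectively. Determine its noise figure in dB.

1.0 dB

NF (dB) = SNR_in(dB) − SNR_out(dB) when the source is at T₀
NF = 28.9 − 27.9 = 1.0 dB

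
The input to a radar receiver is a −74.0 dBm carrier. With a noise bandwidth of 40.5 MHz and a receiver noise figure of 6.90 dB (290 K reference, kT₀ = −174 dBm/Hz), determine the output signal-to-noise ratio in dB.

17.0 dB

Noise floor: N = −174 + 10 log₁₀(B) + NF
10 log₁₀(4.05×10⁷) = 76.07 dB
N = −174 + 76.07 + 6.90 = −91.03 dBm
SNR = P_sig − N = −74.0 − (−91.03) = 17.03 dB → 17.0 dB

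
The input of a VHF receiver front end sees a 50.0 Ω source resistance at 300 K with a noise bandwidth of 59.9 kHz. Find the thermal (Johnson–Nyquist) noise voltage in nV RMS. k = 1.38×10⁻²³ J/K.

223 nV

V_n = √(4kTRB)
4kTRB = 4 × 1.38×10⁻²³ × 300 × 5.00×10¹ × 5.99×10⁴ = 4.96×10⁻¹⁴ V²
V_n = √(4.96×10⁻¹⁴) = 2.23×10⁻⁷ V = 223 nV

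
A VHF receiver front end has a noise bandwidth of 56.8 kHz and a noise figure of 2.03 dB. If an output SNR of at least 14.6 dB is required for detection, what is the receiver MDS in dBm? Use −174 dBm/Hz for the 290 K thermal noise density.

−109.8 dBm

Sensitivity = −174 + 10 log₁₀(B) + NF + SNR_min
= −174 + 47.54 + 2.03 + 14.6
= −109.83 dBm → −109.8 dBm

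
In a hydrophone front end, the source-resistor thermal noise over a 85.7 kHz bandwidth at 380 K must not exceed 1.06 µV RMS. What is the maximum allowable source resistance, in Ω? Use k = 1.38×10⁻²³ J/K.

Johnson–Nyquist: V_n = √(4kTRB) ⇒ R = V_n² / (4kTB)
4kTB = 4 × 1.38×10⁻²³ × 380 × 8.57×10⁴ = 1.80×10⁻¹⁵
R = (1.06×10⁻⁶)² / 1.80×10⁻¹⁵ = 6.25×10² Ω = 625 Ω

625 Ω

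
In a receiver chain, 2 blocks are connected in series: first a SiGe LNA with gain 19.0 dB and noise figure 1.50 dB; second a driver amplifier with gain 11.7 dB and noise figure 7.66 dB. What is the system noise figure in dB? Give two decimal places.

Convert to linear (a loss of L dB is a gain of −L dB): F_i = 10^(NF_i/10), G_i = 10^(G_i,dB/10)
  Stage 1: F_1 = 10^(1.50/10) = 1.413, G_1 = 10^(19.0/10) = 79.43
  Stage 2: F_2 = 10^(7.66/10) = 5.834, G_2 = 10^(11.7/10) = 14.79
Friis cascade:
  F = 1.413 + (5.834 − 1)/79.43 = 1.473
NF = 10 log₁₀(1.473) = 1.68 dB

1.68 dB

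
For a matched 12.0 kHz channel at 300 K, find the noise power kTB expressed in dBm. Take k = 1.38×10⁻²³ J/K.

P_n = kTB = 1.38×10⁻²³ × 300 × 1.20×10⁴ = 4.97×10⁻¹⁷ W
In dBm: 10 log₁₀(4.97×10⁻¹⁷ / 10⁻³) = −133.0 dBm

−133.0 dBm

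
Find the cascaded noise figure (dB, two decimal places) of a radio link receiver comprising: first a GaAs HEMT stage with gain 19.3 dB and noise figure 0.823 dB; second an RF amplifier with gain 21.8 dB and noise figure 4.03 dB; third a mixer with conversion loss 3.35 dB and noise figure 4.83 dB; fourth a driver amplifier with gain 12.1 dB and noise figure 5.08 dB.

Convert to linear (a loss of L dB is a gain of −L dB): F_i = 10^(NF_i/10), G_i = 10^(G_i,dB/10)
  Stage 1: F_1 = 10^(0.823/10) = 1.209, G_1 = 10^(19.3/10) = 85.11
  Stage 2: F_2 = 10^(4.03/10) = 2.529, G_2 = 10^(21.8/10) = 151.4
  Stage 3: F_3 = 10^(4.83/10) = 3.041, G_3 = 10^(−3.35/10) = 0.4624
  Stage 4: F_4 = 10^(5.08/10) = 3.221, G_4 = 10^(12.1/10) = 16.22
Friis cascade:
  F = 1.209 + (2.529 − 1)/85.11 + (3.041 − 1)/1.288×10⁴ + (3.221 − 1)/5957 = 1.227
NF = 10 log₁₀(1.227) = 0.89 dB

0.89 dB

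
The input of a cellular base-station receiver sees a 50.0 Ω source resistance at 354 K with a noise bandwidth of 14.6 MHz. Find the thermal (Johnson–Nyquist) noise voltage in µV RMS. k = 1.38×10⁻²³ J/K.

V_n = √(4kTRB)
4kTRB = 4 × 1.38×10⁻²³ × 354 × 5.00×10¹ × 1.46×10⁷ = 1.43×10⁻¹¹ V²
V_n = √(1.43×10⁻¹¹) = 3.78×10⁻⁶ V = 3.78 µV

3.78 µV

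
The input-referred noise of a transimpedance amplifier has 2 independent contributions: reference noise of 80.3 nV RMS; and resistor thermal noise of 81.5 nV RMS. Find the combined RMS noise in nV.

Uncorrelated sources add in power (mean-square): V_tot = √(ΣV_i²)
V_tot = √[(8.03×10⁻⁸)² + (8.15×10⁻⁸)²] = 1.14×10⁻⁷ V = 114 nV

114 nV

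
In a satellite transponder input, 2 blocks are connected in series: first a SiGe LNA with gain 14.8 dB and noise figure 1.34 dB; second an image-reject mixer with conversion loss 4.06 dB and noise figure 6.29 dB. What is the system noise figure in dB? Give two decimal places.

1.67 dB

Convert to linear (a loss of L dB is a gain of −L dB): F_i = 10^(NF_i/10), G_i = 10^(G_i,dB/10)
  Stage 1: F_1 = 10^(1.34/10) = 1.361, G_1 = 10^(14.8/10) = 30.20
  Stage 2: F_2 = 10^(6.29/10) = 4.256, G_2 = 10^(−4.06/10) = 0.3926
Friis cascade:
  F = 1.361 + (4.256 − 1)/30.20 = 1.469
NF = 10 log₁₀(1.469) = 1.67 dB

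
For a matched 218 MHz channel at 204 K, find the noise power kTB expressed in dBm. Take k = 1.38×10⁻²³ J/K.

−92.1 dBm

P_n = kTB = 1.38×10⁻²³ × 204 × 2.18×10⁸ = 6.14×10⁻¹³ W
In dBm: 10 log₁₀(6.14×10⁻¹³ / 10⁻³) = −92.1 dBm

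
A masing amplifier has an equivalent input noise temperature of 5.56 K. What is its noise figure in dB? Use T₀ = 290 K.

F = 1 + T_e/T₀ = 1 + 5.56/290 = 1.01917
NF = 10 log₁₀(1.01917) = 0.082 dB

0.082 dB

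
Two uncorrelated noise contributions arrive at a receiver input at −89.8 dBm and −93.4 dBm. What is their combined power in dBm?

−88.2 dBm

Convert to linear, add, convert back:
P₁ = 1.05×10⁻¹² W, P₂ = 4.57×10⁻¹³ W
P_tot = 1.50×10⁻¹² W → 10 log₁₀(P_tot / 10⁻³) = −88.2 dBm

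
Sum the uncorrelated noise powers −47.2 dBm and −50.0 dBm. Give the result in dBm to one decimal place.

Convert to linear, add, convert back:
P₁ = 1.91×10⁻⁸ W, P₂ = 1.00×10⁻⁸ W
P_tot = 2.91×10⁻⁸ W → 10 log₁₀(P_tot / 10⁻³) = −45.4 dBm

−45.4 dBm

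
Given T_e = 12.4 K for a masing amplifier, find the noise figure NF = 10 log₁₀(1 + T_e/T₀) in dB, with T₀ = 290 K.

0.182 dB

F = 1 + T_e/T₀ = 1 + 12.4/290 = 1.04276
NF = 10 log₁₀(1.04276) = 0.182 dB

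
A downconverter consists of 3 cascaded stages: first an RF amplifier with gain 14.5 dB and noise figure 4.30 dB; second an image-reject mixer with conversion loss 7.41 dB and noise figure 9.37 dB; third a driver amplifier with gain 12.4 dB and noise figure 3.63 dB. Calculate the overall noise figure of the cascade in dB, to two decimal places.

5.08 dB

Convert to linear (a loss of L dB is a gain of −L dB): F_i = 10^(NF_i/10), G_i = 10^(G_i,dB/10)
  Stage 1: F_1 = 10^(4.30/10) = 2.692, G_1 = 10^(14.5/10) = 28.18
  Stage 2: F_2 = 10^(9.37/10) = 8.650, G_2 = 10^(−7.41/10) = 0.1816
  Stage 3: F_3 = 10^(3.63/10) = 2.307, G_3 = 10^(12.4/10) = 17.38
Friis cascade:
  F = 2.692 + (8.650 − 1)/28.18 + (2.307 − 1)/5.117 = 3.218
NF = 10 log₁₀(3.218) = 5.08 dB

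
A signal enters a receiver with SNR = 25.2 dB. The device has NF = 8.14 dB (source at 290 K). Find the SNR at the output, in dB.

17.06 dB

By definition F = SNR_in/SNR_out, so in dB: SNR_out = SNR_in − NF
SNR_out = 25.2 − 8.14 = 17.06 dB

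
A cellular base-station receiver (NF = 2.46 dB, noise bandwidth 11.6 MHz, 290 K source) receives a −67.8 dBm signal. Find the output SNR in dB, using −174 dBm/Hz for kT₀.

Noise floor: N = −174 + 10 log₁₀(B) + NF
10 log₁₀(1.16×10⁷) = 70.64 dB
N = −174 + 70.64 + 2.46 = −100.90 dBm
SNR = P_sig − N = −67.8 − (−100.90) = 33.10 dB → 33.1 dB

33.1 dB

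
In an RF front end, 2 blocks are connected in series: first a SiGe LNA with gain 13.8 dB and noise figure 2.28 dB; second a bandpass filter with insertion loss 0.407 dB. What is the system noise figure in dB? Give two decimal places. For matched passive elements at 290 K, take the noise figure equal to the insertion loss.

Convert to linear (a loss of L dB is a gain of −L dB): F_i = 10^(NF_i/10), G_i = 10^(G_i,dB/10)
  Stage 1: F_1 = 10^(2.28/10) = 1.690, G_1 = 10^(13.8/10) = 23.99
  Stage 2: F_2 = 10^(0.407/10) = 1.098, G_2 = 10^(−0.407/10) = 0.9105
Friis cascade:
  F = 1.690 + (1.098 − 1)/23.99 = 1.695
NF = 10 log₁₀(1.695) = 2.29 dB

2.29 dB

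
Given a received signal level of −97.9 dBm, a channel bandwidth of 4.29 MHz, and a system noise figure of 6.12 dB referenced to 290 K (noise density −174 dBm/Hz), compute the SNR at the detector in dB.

Noise floor: N = −174 + 10 log₁₀(B) + NF
10 log₁₀(4.29×10⁶) = 66.32 dB
N = −174 + 66.32 + 6.12 = −101.56 dBm
SNR = P_sig − N = −97.9 − (−101.56) = 3.66 dB → 3.7 dB

3.7 dB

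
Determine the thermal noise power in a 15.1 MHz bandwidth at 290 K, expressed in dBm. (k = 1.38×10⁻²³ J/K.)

P_n = kTB = 1.38×10⁻²³ × 290 × 1.51×10⁷ = 6.04×10⁻¹⁴ W
In dBm: 10 log₁₀(6.04×10⁻¹⁴ / 10⁻³) = −102.2 dBm

−102.2 dBm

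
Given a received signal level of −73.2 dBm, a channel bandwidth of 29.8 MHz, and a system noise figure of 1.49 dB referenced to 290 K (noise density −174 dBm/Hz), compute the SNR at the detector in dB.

24.6 dB

Noise floor: N = −174 + 10 log₁₀(B) + NF
10 log₁₀(2.98×10⁷) = 74.74 dB
N = −174 + 74.74 + 1.49 = −97.77 dBm
SNR = P_sig − N = −73.2 − (−97.77) = 24.57 dB → 24.6 dB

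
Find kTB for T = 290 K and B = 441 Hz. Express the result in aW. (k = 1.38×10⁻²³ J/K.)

1.76 aW

P_n = kTB = 1.38×10⁻²³ × 290 × 4.41×10² = 1.76×10⁻¹⁸ W = 1.76 aW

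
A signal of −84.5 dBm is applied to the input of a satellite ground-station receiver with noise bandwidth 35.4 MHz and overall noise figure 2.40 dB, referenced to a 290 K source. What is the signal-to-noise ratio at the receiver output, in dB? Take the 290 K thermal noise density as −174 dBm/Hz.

Noise floor: N = −174 + 10 log₁₀(B) + NF
10 log₁₀(3.54×10⁷) = 75.49 dB
N = −174 + 75.49 + 2.40 = −96.11 dBm
SNR = P_sig − N = −84.5 − (−96.11) = 11.61 dB → 11.6 dB

11.6 dB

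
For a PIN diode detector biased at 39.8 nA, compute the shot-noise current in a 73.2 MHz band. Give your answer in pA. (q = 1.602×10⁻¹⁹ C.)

I_n = √(2qI·B)
2qI·B = 2 × 1.602×10⁻¹⁹ × 3.98×10⁻⁸ × 7.32×10⁷ = 9.33×10⁻¹⁹ A²
I_n = √(9.33×10⁻¹⁹) = 9.66×10⁻¹⁰ A = 966 pA

966 pA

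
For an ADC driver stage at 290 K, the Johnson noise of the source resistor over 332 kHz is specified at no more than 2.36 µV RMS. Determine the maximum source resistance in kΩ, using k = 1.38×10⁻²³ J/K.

Johnson–Nyquist: V_n = √(4kTRB) ⇒ R = V_n² / (4kTB)
4kTB = 4 × 1.38×10⁻²³ × 290 × 3.32×10⁵ = 5.31×10⁻¹⁵
R = (2.36×10⁻⁶)² / 5.31×10⁻¹⁵ = 1.05×10³ Ω = 1.05 kΩ

1.05 kΩ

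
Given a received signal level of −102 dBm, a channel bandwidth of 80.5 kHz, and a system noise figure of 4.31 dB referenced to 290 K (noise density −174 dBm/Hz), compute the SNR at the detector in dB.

18.6 dB

Noise floor: N = −174 + 10 log₁₀(B) + NF
10 log₁₀(8.05×10⁴) = 49.06 dB
N = −174 + 49.06 + 4.31 = −120.63 dBm
SNR = P_sig − N = −102 − (−120.63) = 18.63 dB → 18.6 dB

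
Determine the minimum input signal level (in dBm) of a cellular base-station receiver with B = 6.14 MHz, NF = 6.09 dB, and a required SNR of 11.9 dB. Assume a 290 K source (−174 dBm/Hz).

−88.1 dBm

Sensitivity = −174 + 10 log₁₀(B) + NF + SNR_min
= −174 + 67.88 + 6.09 + 11.9
= −88.13 dBm → −88.1 dBm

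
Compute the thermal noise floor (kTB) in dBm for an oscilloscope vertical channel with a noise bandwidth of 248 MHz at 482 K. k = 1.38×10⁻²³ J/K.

−87.8 dBm

P_n = kTB = 1.38×10⁻²³ × 482 × 2.48×10⁸ = 1.65×10⁻¹² W
In dBm: 10 log₁₀(1.65×10⁻¹² / 10⁻³) = −87.8 dBm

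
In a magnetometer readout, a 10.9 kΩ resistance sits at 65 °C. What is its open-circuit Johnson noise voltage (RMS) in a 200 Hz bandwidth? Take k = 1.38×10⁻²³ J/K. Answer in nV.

T = 65 °C + 273.15 = 338.15 K
V_n = √(4kTRB)
4kTRB = 4 × 1.38×10⁻²³ × 338.15 × 1.09×10⁴ × 2.00×10² = 4.07×10⁻¹⁴ V²
V_n = √(4.07×10⁻¹⁴) = 2.02×10⁻⁷ V = 202 nV

202 nV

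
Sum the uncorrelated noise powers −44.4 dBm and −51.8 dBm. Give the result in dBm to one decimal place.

Convert to linear, add, convert back:
P₁ = 3.63×10⁻⁸ W, P₂ = 6.61×10⁻⁹ W
P_tot = 4.29×10⁻⁸ W → 10 log₁₀(P_tot / 10⁻³) = −43.7 dBm

−43.7 dBm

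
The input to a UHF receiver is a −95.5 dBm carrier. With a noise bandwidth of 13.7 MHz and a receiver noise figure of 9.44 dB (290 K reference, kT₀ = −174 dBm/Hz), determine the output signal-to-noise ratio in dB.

−2.3 dB

Noise floor: N = −174 + 10 log₁₀(B) + NF
10 log₁₀(1.37×10⁷) = 71.37 dB
N = −174 + 71.37 + 9.44 = −93.19 dBm
SNR = P_sig − N = −95.5 − (−93.19) = −2.31 dB → −2.3 dB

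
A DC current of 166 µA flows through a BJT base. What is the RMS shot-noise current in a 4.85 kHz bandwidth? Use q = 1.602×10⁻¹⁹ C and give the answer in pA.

508 pA

I_n = √(2qI·B)
2qI·B = 2 × 1.602×10⁻¹⁹ × 1.66×10⁻⁴ × 4.85×10³ = 2.58×10⁻¹⁹ A²
I_n = √(2.58×10⁻¹⁹) = 5.08×10⁻¹⁰ A = 508 pA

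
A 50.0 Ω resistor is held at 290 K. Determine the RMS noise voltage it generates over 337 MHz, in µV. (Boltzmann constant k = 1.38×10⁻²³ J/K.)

V_n = √(4kTRB)
4kTRB = 4 × 1.38×10⁻²³ × 290 × 5.00×10¹ × 3.37×10⁸ = 2.70×10⁻¹⁰ V²
V_n = √(2.70×10⁻¹⁰) = 1.64×10⁻⁵ V = 16.4 µV

16.4 µV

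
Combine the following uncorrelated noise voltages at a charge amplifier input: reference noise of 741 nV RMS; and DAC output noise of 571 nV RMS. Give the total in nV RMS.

Uncorrelated sources add in power (mean-square): V_tot = √(ΣV_i²)
V_tot = √[(7.41×10⁻⁷)² + (5.71×10⁻⁷)²] = 9.35×10⁻⁷ V = 935 nV

935 nV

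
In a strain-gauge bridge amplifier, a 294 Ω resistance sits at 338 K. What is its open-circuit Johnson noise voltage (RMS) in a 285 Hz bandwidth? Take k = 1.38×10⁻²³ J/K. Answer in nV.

V_n = √(4kTRB)
4kTRB = 4 × 1.38×10⁻²³ × 338 × 2.94×10² × 2.85×10² = 1.56×10⁻¹⁵ V²
V_n = √(1.56×10⁻¹⁵) = 3.95×10⁻⁸ V = 39.5 nV

39.5 nV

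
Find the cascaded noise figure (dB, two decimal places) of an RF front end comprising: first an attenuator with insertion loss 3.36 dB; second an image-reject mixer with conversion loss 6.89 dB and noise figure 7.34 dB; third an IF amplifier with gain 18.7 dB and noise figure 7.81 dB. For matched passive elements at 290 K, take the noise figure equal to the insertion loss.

18.14 dB

Convert to linear (a loss of L dB is a gain of −L dB): F_i = 10^(NF_i/10), G_i = 10^(G_i,dB/10)
  Stage 1: F_1 = 10^(3.36/10) = 2.168, G_1 = 10^(−3.36/10) = 0.4613
  Stage 2: F_2 = 10^(7.34/10) = 5.420, G_2 = 10^(−6.89/10) = 0.2046
  Stage 3: F_3 = 10^(7.81/10) = 6.039, G_3 = 10^(18.7/10) = 74.13
Friis cascade:
  F = 2.168 + (5.420 − 1)/0.4613 + (6.039 − 1)/0.09441 = 65.13
NF = 10 log₁₀(65.13) = 18.14 dB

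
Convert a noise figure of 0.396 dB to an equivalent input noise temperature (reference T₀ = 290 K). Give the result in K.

27.7 K

F = 10^(0.396/10) = 1.09547
T_e = (F − 1)·T₀ = (1.09547 − 1) × 290 = 27.7 K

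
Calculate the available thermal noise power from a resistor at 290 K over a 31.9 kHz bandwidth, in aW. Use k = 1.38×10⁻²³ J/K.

128 aW

P_n = kTB = 1.38×10⁻²³ × 290 × 3.19×10⁴ = 1.28×10⁻¹⁶ W = 128 aW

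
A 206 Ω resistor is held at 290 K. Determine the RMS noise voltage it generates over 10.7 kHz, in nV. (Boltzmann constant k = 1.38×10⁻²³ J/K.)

188 nV

V_n = √(4kTRB)
4kTRB = 4 × 1.38×10⁻²³ × 290 × 2.06×10² × 1.07×10⁴ = 3.53×10⁻¹⁴ V²
V_n = √(3.53×10⁻¹⁴) = 1.88×10⁻⁷ V = 188 nV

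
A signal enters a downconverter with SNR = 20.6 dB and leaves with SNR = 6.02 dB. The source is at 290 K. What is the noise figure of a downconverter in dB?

14.58 dB

NF (dB) = SNR_in(dB) − SNR_out(dB) when the source is at T₀
NF = 20.6 − 6.02 = 14.58 dB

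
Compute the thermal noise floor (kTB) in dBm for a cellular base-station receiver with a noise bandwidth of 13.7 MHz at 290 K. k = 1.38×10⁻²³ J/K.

P_n = kTB = 1.38×10⁻²³ × 290 × 1.37×10⁷ = 5.48×10⁻¹⁴ W
In dBm: 10 log₁₀(5.48×10⁻¹⁴ / 10⁻³) = −102.6 dBm

−102.6 dBm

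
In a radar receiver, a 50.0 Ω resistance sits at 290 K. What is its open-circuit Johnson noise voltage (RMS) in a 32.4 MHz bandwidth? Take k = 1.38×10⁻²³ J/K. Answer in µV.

5.09 µV

V_n = √(4kTRB)
4kTRB = 4 × 1.38×10⁻²³ × 290 × 5.00×10¹ × 3.24×10⁷ = 2.59×10⁻¹¹ V²
V_n = √(2.59×10⁻¹¹) = 5.09×10⁻⁶ V = 5.09 µV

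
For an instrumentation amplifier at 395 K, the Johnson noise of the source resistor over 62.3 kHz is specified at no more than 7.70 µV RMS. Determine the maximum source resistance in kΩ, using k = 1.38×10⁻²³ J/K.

Johnson–Nyquist: V_n = √(4kTRB) ⇒ R = V_n² / (4kTB)
4kTB = 4 × 1.38×10⁻²³ × 395 × 6.23×10⁴ = 1.36×10⁻¹⁵
R = (7.70×10⁻⁶)² / 1.36×10⁻¹⁵ = 4.36×10⁴ Ω = 43.6 kΩ

43.6 kΩ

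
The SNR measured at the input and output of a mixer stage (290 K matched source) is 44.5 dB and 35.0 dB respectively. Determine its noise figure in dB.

NF (dB) = SNR_in(dB) − SNR_out(dB) when the source is at T₀
NF = 44.5 − 35.0 = 9.5 dB

9.5 dB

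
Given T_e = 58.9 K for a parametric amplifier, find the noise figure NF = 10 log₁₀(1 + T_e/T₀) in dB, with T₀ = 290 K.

F = 1 + T_e/T₀ = 1 + 58.9/290 = 1.2031
NF = 10 log₁₀(1.2031) = 0.803 dB

0.803 dB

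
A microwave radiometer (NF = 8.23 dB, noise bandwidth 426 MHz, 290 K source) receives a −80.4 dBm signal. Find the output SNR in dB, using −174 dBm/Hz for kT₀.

Noise floor: N = −174 + 10 log₁₀(B) + NF
10 log₁₀(4.26×10⁸) = 86.29 dB
N = −174 + 86.29 + 8.23 = −79.48 dBm
SNR = P_sig − N = −80.4 − (−79.48) = −0.92 dB → −0.9 dB

−0.9 dB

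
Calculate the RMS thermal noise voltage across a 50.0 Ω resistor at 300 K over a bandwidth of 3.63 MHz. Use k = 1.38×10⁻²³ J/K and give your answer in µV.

1.73 µV

V_n = √(4kTRB)
4kTRB = 4 × 1.38×10⁻²³ × 300 × 5.00×10¹ × 3.63×10⁶ = 3.01×10⁻¹² V²
V_n = √(3.01×10⁻¹²) = 1.73×10⁻⁶ V = 1.73 µV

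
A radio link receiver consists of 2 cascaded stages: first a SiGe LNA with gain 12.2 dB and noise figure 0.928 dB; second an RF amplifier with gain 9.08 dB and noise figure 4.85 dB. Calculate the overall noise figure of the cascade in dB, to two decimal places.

1.34 dB

Convert to linear (a loss of L dB is a gain of −L dB): F_i = 10^(NF_i/10), G_i = 10^(G_i,dB/10)
  Stage 1: F_1 = 10^(0.928/10) = 1.238, G_1 = 10^(12.2/10) = 16.60
  Stage 2: F_2 = 10^(4.85/10) = 3.055, G_2 = 10^(9.08/10) = 8.091
Friis cascade:
  F = 1.238 + (3.055 − 1)/16.60 = 1.362
NF = 10 log₁₀(1.362) = 1.34 dB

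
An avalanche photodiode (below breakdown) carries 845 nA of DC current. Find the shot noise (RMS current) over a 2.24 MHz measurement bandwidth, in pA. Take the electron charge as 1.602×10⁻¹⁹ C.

779 pA

I_n = √(2qI·B)
2qI·B = 2 × 1.602×10⁻¹⁹ × 8.45×10⁻⁷ × 2.24×10⁶ = 6.06×10⁻¹⁹ A²
I_n = √(6.06×10⁻¹⁹) = 7.79×10⁻¹⁰ A = 779 pA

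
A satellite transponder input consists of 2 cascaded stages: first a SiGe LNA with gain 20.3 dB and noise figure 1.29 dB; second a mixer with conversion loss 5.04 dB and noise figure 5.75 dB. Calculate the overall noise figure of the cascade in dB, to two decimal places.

1.37 dB

Convert to linear (a loss of L dB is a gain of −L dB): F_i = 10^(NF_i/10), G_i = 10^(G_i,dB/10)
  Stage 1: F_1 = 10^(1.29/10) = 1.346, G_1 = 10^(20.3/10) = 107.2
  Stage 2: F_2 = 10^(5.75/10) = 3.758, G_2 = 10^(−5.04/10) = 0.3133
Friis cascade:
  F = 1.346 + (3.758 − 1)/107.2 = 1.372
NF = 10 log₁₀(1.372) = 1.37 dB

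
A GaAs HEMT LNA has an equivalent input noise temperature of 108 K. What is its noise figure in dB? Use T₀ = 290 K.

1.37 dB

F = 1 + T_e/T₀ = 1 + 108/290 = 1.37241
NF = 10 log₁₀(1.37241) = 1.37 dB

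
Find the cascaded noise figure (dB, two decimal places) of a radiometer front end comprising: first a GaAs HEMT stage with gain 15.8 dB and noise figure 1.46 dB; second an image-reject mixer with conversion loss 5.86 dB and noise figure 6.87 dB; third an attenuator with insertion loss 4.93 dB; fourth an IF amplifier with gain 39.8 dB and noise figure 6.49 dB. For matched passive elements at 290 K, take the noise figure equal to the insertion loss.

Convert to linear (a loss of L dB is a gain of −L dB): F_i = 10^(NF_i/10), G_i = 10^(G_i,dB/10)
  Stage 1: F_1 = 10^(1.46/10) = 1.400, G_1 = 10^(15.8/10) = 38.02
  Stage 2: F_2 = 10^(6.87/10) = 4.864, G_2 = 10^(−5.86/10) = 0.2594
  Stage 3: F_3 = 10^(4.93/10) = 3.112, G_3 = 10^(−4.93/10) = 0.3214
  Stage 4: F_4 = 10^(6.49/10) = 4.457, G_4 = 10^(39.8/10) = 9550
Friis cascade:
  F = 1.400 + (4.864 − 1)/38.02 + (3.112 − 1)/9.863 + (4.457 − 1)/3.170 = 2.806
NF = 10 log₁₀(2.806) = 4.48 dB

4.48 dB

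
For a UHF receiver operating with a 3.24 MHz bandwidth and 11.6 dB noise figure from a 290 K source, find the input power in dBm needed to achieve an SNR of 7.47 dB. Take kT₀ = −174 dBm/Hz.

−89.8 dBm

Sensitivity = −174 + 10 log₁₀(B) + NF + SNR_min
= −174 + 65.11 + 11.6 + 7.47
= −89.82 dBm → −89.8 dBm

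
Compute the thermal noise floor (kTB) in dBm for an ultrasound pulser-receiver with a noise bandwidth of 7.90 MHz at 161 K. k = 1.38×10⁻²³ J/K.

P_n = kTB = 1.38×10⁻²³ × 161 × 7.90×10⁶ = 1.76×10⁻¹⁴ W
In dBm: 10 log₁₀(1.76×10⁻¹⁴ / 10⁻³) = −107.6 dBm

−107.6 dBm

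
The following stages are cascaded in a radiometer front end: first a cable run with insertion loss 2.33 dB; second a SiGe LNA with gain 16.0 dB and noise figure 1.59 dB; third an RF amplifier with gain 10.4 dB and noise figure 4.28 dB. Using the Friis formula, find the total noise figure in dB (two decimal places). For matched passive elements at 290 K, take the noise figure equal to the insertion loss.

4.05 dB

Convert to linear (a loss of L dB is a gain of −L dB): F_i = 10^(NF_i/10), G_i = 10^(G_i,dB/10)
  Stage 1: F_1 = 10^(2.33/10) = 1.710, G_1 = 10^(−2.33/10) = 0.5848
  Stage 2: F_2 = 10^(1.59/10) = 1.442, G_2 = 10^(16.0/10) = 39.81
  Stage 3: F_3 = 10^(4.28/10) = 2.679, G_3 = 10^(10.4/10) = 10.96
Friis cascade:
  F = 1.710 + (1.442 − 1)/0.5848 + (2.679 − 1)/23.28 = 2.538
NF = 10 log₁₀(2.538) = 4.05 dB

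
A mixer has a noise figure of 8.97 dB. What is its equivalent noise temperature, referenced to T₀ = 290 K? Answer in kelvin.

1998 K

F = 10^(8.97/10) = 7.8886
T_e = (F − 1)·T₀ = (7.8886 − 1) × 290 = 1998 K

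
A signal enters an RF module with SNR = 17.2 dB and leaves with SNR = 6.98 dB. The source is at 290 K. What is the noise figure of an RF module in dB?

10.22 dB

NF (dB) = SNR_in(dB) − SNR_out(dB) when the source is at T₀
NF = 17.2 − 6.98 = 10.22 dB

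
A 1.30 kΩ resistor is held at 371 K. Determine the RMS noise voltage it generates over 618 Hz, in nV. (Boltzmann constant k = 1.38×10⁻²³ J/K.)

V_n = √(4kTRB)
4kTRB = 4 × 1.38×10⁻²³ × 371 × 1.30×10³ × 6.18×10² = 1.65×10⁻¹⁴ V²
V_n = √(1.65×10⁻¹⁴) = 1.28×10⁻⁷ V = 128 nV

128 nV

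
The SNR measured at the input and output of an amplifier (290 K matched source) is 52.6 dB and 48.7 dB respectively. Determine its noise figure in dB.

NF (dB) = SNR_in(dB) − SNR_out(dB) when the source is at T₀
NF = 52.6 − 48.7 = 3.9 dB

3.9 dB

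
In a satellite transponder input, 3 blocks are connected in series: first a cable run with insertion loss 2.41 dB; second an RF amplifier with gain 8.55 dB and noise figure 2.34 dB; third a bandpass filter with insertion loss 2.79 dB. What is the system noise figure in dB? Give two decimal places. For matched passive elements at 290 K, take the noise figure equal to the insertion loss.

5.06 dB

Convert to linear (a loss of L dB is a gain of −L dB): F_i = 10^(NF_i/10), G_i = 10^(G_i,dB/10)
  Stage 1: F_1 = 10^(2.41/10) = 1.742, G_1 = 10^(−2.41/10) = 0.5741
  Stage 2: F_2 = 10^(2.34/10) = 1.714, G_2 = 10^(8.55/10) = 7.161
  Stage 3: F_3 = 10^(2.79/10) = 1.901, G_3 = 10^(−2.79/10) = 0.5260
Friis cascade:
  F = 1.742 + (1.714 − 1)/0.5741 + (1.901 − 1)/4.111 = 3.205
NF = 10 log₁₀(3.205) = 5.06 dB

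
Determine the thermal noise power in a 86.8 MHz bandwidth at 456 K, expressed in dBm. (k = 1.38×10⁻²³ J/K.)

−92.6 dBm

P_n = kTB = 1.38×10⁻²³ × 456 × 8.68×10⁷ = 5.46×10⁻¹³ W
In dBm: 10 log₁₀(5.46×10⁻¹³ / 10⁻³) = −92.6 dBm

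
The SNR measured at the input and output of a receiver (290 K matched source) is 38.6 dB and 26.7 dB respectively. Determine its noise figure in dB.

NF (dB) = SNR_in(dB) − SNR_out(dB) when the source is at T₀
NF = 38.6 − 26.7 = 11.9 dB

11.9 dB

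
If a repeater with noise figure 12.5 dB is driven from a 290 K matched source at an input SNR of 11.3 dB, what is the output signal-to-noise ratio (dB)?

−1.2 dB

By definition F = SNR_in/SNR_out, so in dB: SNR_out = SNR_in − NF
SNR_out = 11.3 − 12.5 = −1.2 dB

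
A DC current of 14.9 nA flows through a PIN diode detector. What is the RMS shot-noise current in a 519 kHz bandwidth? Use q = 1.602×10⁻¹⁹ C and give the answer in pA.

49.8 pA

I_n = √(2qI·B)
2qI·B = 2 × 1.602×10⁻¹⁹ × 1.49×10⁻⁸ × 5.19×10⁵ = 2.48×10⁻²¹ A²
I_n = √(2.48×10⁻²¹) = 4.98×10⁻¹¹ A = 49.8 pA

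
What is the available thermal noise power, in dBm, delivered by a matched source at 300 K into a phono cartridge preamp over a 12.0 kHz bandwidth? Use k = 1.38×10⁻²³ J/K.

P_n = kTB = 1.38×10⁻²³ × 300 × 1.20×10⁴ = 4.97×10⁻¹⁷ W
In dBm: 10 log₁₀(4.97×10⁻¹⁷ / 10⁻³) = −133.0 dBm

−133.0 dBm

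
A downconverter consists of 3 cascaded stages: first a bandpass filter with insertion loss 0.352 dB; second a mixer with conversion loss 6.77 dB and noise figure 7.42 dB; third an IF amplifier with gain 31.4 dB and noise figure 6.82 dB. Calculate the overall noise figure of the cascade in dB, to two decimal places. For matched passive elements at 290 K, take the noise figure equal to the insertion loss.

Convert to linear (a loss of L dB is a gain of −L dB): F_i = 10^(NF_i/10), G_i = 10^(G_i,dB/10)
  Stage 1: F_1 = 10^(0.352/10) = 1.084, G_1 = 10^(−0.352/10) = 0.9221
  Stage 2: F_2 = 10^(7.42/10) = 5.521, G_2 = 10^(−6.77/10) = 0.2104
  Stage 3: F_3 = 10^(6.82/10) = 4.808, G_3 = 10^(31.4/10) = 1380
Friis cascade:
  F = 1.084 + (5.521 − 1)/0.9221 + (4.808 − 1)/0.1940 = 25.62
NF = 10 log₁₀(25.62) = 14.09 dB

14.09 dB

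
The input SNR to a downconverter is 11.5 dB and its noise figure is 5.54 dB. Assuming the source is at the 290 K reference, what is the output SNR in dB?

By definition F = SNR_in/SNR_out, so in dB: SNR_out = SNR_in − NF
SNR_out = 11.5 − 5.54 = 5.96 dB

5.96 dB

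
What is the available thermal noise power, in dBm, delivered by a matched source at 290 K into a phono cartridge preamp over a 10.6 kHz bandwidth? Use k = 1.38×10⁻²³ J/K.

P_n = kTB = 1.38×10⁻²³ × 290 × 1.06×10⁴ = 4.24×10⁻¹⁷ W
In dBm: 10 log₁₀(4.24×10⁻¹⁷ / 10⁻³) = −133.7 dBm

−133.7 dBm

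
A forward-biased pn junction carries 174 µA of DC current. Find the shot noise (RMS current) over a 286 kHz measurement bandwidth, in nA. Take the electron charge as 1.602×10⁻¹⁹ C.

3.99 nA

I_n = √(2qI·B)
2qI·B = 2 × 1.602×10⁻¹⁹ × 1.74×10⁻⁴ × 2.86×10⁵ = 1.59×10⁻¹⁷ A²
I_n = √(1.59×10⁻¹⁷) = 3.99×10⁻⁹ A = 3.99 nA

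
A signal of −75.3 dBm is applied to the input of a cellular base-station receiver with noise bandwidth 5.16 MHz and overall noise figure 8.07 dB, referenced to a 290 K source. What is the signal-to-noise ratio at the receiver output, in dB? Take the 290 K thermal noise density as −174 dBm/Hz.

Noise floor: N = −174 + 10 log₁₀(B) + NF
10 log₁₀(5.16×10⁶) = 67.13 dB
N = −174 + 67.13 + 8.07 = −98.80 dBm
SNR = P_sig − N = −75.3 − (−98.80) = 23.50 dB → 23.5 dB

23.5 dB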